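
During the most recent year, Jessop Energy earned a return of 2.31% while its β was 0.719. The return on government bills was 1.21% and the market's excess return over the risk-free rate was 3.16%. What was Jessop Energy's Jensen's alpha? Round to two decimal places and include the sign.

CAPM benchmark = R_f + β(R_m − R_f) = 1.21% + 0.719 × 3.16% = 3.48204%
α = actual − benchmark = 2.31% − 3.48204% = -1.17%

-1.17%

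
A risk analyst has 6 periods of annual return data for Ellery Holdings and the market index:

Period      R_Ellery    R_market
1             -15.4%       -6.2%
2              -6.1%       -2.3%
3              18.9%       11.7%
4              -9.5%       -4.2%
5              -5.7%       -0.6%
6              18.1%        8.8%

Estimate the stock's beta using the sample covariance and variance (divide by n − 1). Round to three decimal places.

1.993

Mean R_i = (-15.4 − 6.1 + 18.9 − 9.5 − 5.7 + 18.1) / 6 = 0.0500%
Mean R_m = (-6.2 − 2.3 + 11.7 − 4.2 − 0.6 + 8.8) / 6 = 1.2000%
Σ(R_i − R̄_i)(R_m − R̄_m) = 532.8800  ⇒  Cov = 532.8800 / 5 = 106.5760
Σ(R_m − R̄_m)² = 267.4200  ⇒  Var(R_m) = 267.4200 / 5 = 53.4840
β = Cov / Var(R_m) = 106.5760 / 53.4840 = 1.9927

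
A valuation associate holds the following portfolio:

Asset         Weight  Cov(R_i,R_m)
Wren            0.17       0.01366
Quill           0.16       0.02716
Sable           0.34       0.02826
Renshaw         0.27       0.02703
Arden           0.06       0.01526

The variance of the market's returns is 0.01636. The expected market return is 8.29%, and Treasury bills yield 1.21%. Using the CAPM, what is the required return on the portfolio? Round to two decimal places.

11.81%

β_Wren = 0.01366 / 0.01636 = 0.8350
β_Quill = 0.02716 / 0.01636 = 1.6601
β_Sable = 0.02826 / 0.01636 = 1.7274
β_Renshaw = 0.02703 / 0.01636 = 1.6522
β_Arden = 0.01526 / 0.01636 = 0.9328
β_P = Σ w_i β_i = 0.17×0.8350 + 0.16×1.6601 + 0.34×1.7274 + 0.27×1.6522 + 0.06×0.9328 = 1.4969
MRP = 8.29% − 1.21% = 7.08%
E(R_P) = R_f + β_P × MRP = 1.21% + 1.4969 × 7.08% = 11.81%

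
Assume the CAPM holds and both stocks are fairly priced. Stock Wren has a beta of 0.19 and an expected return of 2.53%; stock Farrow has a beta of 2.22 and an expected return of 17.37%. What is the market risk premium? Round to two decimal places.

7.31%

Both satisfy E(R) = R_f + β·MRP, so the slope of the SML is
MRP = (17.37% − 2.53%) / (2.22 − 0.19) = 14.84% / 2.03 = 7.3103%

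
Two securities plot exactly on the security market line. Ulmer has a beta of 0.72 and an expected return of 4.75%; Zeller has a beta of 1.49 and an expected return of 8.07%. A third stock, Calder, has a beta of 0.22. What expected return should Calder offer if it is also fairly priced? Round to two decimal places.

2.59%

MRP (SML slope) = (8.07% − 4.75%) / (1.49 − 0.72) = 3.32% / 0.77 = 4.3117%
R_f (intercept) = 4.75% − 0.72 × 4.3117% = 1.6456%
E(R_Calder) = R_f + β × MRP = 1.6456% + 0.22 × 4.3117% = 2.59%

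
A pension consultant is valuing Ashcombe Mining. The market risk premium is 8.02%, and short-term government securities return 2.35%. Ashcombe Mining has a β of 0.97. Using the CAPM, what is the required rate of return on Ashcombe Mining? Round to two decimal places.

10.13%

E(R) = R_f + β × MRP = 2.35% + 0.97 × 8.02% = 10.13%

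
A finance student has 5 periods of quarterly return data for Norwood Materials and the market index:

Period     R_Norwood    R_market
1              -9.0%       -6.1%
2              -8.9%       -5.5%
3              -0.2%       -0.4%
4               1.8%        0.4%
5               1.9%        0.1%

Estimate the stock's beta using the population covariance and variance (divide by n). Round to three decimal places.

1.735

Mean R_i = (-9.0 − 8.9 − 0.2 + 1.8 + 1.9) / 5 = -2.8800%
Mean R_m = (-6.1 − 5.5 − 0.4 + 0.4 + 0.1) / 5 = -2.3000%
Σ(R_i − R̄_i)(R_m − R̄_m) = 71.7200  ⇒  Cov = 71.7200 / 5 = 14.3440
Σ(R_m − R̄_m)² = 41.3400  ⇒  Var(R_m) = 41.3400 / 5 = 8.2680
β = Cov / Var(R_m) = 14.3440 / 8.2680 = 1.7349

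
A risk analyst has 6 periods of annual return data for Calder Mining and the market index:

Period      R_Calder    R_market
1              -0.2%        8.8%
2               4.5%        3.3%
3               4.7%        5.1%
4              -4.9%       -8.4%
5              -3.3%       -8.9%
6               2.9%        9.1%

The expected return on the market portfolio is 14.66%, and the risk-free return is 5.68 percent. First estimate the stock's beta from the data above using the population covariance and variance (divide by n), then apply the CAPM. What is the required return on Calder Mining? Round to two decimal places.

9.14%

Mean R_i = (-0.2 + 4.5 + 4.7 − 4.9 − 3.3 + 2.9) / 6 = 0.6167%
Mean R_m = (8.8 + 3.3 + 5.1 − 8.4 − 8.9 + 9.1) / 6 = 1.5000%
Σ(R_i − R̄_i)(R_m − R̄_m) = 128.4300  ⇒  Cov = 128.4300 / 6 = 21.4050
Σ(R_m − R̄_m)² = 333.4200  ⇒  Var(R_m) = 333.4200 / 6 = 55.5700
β = Cov / Var(R_m) = 21.4050 / 55.5700 = 0.3852
MRP = 14.66% − 5.68% = 8.98%
E(R) = R_f + β × MRP = 5.68% + 0.3852 × 8.98% = 9.14%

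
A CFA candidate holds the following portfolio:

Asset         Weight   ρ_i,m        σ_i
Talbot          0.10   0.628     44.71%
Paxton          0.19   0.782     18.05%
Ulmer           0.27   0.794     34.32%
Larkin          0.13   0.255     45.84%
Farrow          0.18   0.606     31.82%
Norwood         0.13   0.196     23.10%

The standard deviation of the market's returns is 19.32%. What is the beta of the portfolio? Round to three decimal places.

β_Talbot = 0.628 × 44.71% / 19.32% = 1.4533
β_Paxton = 0.782 × 18.05% / 19.32% = 0.7306
β_Ulmer = 0.794 × 34.32% / 19.32% = 1.4105
β_Larkin = 0.255 × 45.84% / 19.32% = 0.6050
β_Farrow = 0.606 × 31.82% / 19.32% = 0.9981
β_Norwood = 0.196 × 23.10% / 19.32% = 0.2343
β_P = Σ w_i β_i = 0.10×1.4533 + 0.19×0.7306 + 0.27×1.4105 + 0.13×0.6050 + 0.18×0.9981 + 0.13×0.2343 = 0.9537

0.954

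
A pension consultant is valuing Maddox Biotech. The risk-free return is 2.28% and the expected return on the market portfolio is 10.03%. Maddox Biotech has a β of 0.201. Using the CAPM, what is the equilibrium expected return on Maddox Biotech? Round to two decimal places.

3.84%

Market risk premium = E(R_m) − R_f = 10.03% − 2.28% = 7.75%
E(R) = R_f + β × MRP = 2.28% + 0.201 × 7.75% = 3.84%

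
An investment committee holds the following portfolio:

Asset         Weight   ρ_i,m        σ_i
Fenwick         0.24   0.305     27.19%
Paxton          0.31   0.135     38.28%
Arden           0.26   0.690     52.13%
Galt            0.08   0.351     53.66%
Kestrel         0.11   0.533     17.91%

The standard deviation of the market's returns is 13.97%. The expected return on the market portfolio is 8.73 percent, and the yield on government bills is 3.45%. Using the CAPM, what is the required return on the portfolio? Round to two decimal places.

β_Fenwick = 0.305 × 27.19% / 13.97% = 0.5936
β_Paxton = 0.135 × 38.28% / 13.97% = 0.3699
β_Arden = 0.690 × 52.13% / 13.97% = 2.5748
β_Galt = 0.351 × 53.66% / 13.97% = 1.3482
β_Kestrel = 0.533 × 17.91% / 13.97% = 0.6833
β_P = Σ w_i β_i = 0.24×0.5936 + 0.31×0.3699 + 0.26×2.5748 + 0.08×1.3482 + 0.11×0.6833 = 1.1096
MRP = 8.73% − 3.45% = 5.28%
E(R_P) = R_f + β_P × MRP = 3.45% + 1.1096 × 5.28% = 9.31%

9.31%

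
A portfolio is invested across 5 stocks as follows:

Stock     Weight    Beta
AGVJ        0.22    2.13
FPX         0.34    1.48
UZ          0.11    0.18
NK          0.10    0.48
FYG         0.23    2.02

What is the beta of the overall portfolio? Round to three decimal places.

1.504

β_P = Σ w_i β_i = 0.22×2.13 + 0.34×1.48 + 0.11×0.18 + 0.10×0.48 + 0.23×2.02 = 1.5042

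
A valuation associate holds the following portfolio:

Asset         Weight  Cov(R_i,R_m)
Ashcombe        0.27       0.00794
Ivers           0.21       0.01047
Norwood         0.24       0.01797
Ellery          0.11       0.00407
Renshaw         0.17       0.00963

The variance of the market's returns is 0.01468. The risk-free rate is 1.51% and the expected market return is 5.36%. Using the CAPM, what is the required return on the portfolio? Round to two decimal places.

β_Ashcombe = 0.00794 / 0.01468 = 0.5409
β_Ivers = 0.01047 / 0.01468 = 0.7132
β_Norwood = 0.01797 / 0.01468 = 1.2241
β_Ellery = 0.00407 / 0.01468 = 0.2772
β_Renshaw = 0.00963 / 0.01468 = 0.6560
β_P = Σ w_i β_i = 0.27×0.5409 + 0.21×0.7132 + 0.24×1.2241 + 0.11×0.2772 + 0.17×0.6560 = 0.7316
MRP = 5.36% − 1.51% = 3.85%
E(R_P) = R_f + β_P × MRP = 1.51% + 0.7316 × 3.85% = 4.33%

4.33%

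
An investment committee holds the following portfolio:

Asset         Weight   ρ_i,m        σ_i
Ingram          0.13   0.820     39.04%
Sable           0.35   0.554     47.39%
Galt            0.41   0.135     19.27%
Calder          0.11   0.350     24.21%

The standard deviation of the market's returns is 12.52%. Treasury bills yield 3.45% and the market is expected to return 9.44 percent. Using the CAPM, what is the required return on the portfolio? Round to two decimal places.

10.79%

β_Ingram = 0.820 × 39.04% / 12.52% = 2.5569
β_Sable = 0.554 × 47.39% / 12.52% = 2.0970
β_Galt = 0.135 × 19.27% / 12.52% = 0.2078
β_Calder = 0.350 × 24.21% / 12.52% = 0.6768
β_P = Σ w_i β_i = 0.13×2.5569 + 0.35×2.0970 + 0.41×0.2078 + 0.11×0.6768 = 1.2260
MRP = 9.44% − 3.45% = 5.99%
E(R_P) = R_f + β_P × MRP = 3.45% + 1.2260 × 5.99% = 10.79%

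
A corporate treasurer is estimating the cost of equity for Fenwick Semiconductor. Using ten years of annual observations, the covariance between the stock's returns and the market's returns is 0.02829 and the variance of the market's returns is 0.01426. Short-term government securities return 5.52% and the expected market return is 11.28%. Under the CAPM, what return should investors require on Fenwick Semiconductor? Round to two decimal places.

16.95%

β = Cov(R_i, R_m) / Var(R_m) = 0.02829 / 0.01426 = 1.9839
MRP = 11.28% − 5.52% = 5.76%
E(R) = R_f + β × MRP = 5.52% + 1.9839 × 5.76% = 16.95%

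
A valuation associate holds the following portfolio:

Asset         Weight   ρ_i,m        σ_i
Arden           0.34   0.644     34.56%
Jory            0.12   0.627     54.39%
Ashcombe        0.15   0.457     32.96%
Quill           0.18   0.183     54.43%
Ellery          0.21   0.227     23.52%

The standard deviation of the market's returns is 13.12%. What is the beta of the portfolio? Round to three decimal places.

1.283

β_Arden = 0.644 × 34.56% / 13.12% = 1.6964
β_Jory = 0.627 × 54.39% / 13.12% = 2.5993
β_Ashcombe = 0.457 × 32.96% / 13.12% = 1.1481
β_Quill = 0.183 × 54.43% / 13.12% = 0.7592
β_Ellery = 0.227 × 23.52% / 13.12% = 0.4069
β_P = Σ w_i β_i = 0.34×1.6964 + 0.12×2.5993 + 0.15×1.1481 + 0.18×0.7592 + 0.21×0.4069 = 1.2830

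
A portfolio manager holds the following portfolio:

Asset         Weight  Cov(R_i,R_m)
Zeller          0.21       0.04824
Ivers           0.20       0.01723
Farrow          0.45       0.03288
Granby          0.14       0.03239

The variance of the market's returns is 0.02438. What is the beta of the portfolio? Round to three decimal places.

1.350

β_Zeller = 0.04824 / 0.02438 = 1.9787
β_Ivers = 0.01723 / 0.02438 = 0.7067
β_Farrow = 0.03288 / 0.02438 = 1.3486
β_Granby = 0.03239 / 0.02438 = 1.3285
β_P = Σ w_i β_i = 0.21×1.9787 + 0.20×0.7067 + 0.45×1.3486 + 0.14×1.3285 = 1.3497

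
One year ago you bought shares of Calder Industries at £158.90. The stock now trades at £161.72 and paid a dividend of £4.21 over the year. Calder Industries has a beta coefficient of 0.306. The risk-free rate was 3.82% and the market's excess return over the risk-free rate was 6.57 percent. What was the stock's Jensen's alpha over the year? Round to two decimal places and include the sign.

-1.41%

Realised HPR = (P1 + D1 − P0) / P0 = (161.72 + 4.21 − 158.90) / 158.90 = 7.03 / 158.90 = 4.4242%
CAPM required = R_f + β·MRP = 3.82% + 0.306 × 6.57% = 5.83042%
α = realised − required = 4.4242% − 5.83042% = -1.41%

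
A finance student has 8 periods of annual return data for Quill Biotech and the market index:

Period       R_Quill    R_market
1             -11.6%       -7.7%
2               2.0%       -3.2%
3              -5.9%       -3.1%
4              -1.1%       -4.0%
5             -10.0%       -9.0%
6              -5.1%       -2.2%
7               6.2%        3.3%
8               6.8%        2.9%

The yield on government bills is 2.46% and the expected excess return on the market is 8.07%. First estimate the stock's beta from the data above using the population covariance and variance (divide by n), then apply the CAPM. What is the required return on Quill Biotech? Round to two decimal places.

Mean R_i = (-11.6 + 2.0 − 5.9 − 1.1 − 10.0 − 5.1 + 6.2 + 6.8) / 8 = -2.3375%
Mean R_m = (-7.7 − 3.2 − 3.1 − 4.0 − 9.0 − 2.2 + 3.3 + 2.9) / 8 = -2.8750%
Σ(R_i − R̄_i)(R_m − R̄_m) = 193.2475  ⇒  Cov = 193.2475 / 8 = 24.1559
Σ(R_m − R̄_m)² = 134.1550  ⇒  Var(R_m) = 134.1550 / 8 = 16.7694
β = Cov / Var(R_m) = 24.1559 / 16.7694 = 1.4405
E(R) = R_f + β × MRP = 2.46% + 1.4405 × 8.07% = 14.08%

14.08%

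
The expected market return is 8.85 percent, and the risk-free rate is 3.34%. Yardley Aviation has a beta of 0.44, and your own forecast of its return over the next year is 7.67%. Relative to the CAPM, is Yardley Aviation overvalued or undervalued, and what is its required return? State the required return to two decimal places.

Undervalued; required return 5.76%

MRP = 8.85% − 3.34% = 5.51%
Required return = R_f + β·MRP = 3.34% + 0.44 × 5.51% = 5.76%
Forecast 7.67% > required 5.76% → the stock plots above the SML → undervalued.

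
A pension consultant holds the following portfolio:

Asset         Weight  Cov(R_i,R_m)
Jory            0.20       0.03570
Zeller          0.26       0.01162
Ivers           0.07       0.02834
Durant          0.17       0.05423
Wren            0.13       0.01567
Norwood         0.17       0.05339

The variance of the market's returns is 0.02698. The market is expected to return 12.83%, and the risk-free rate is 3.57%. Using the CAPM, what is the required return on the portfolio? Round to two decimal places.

14.72%

β_Jory = 0.03570 / 0.02698 = 1.3232
β_Zeller = 0.01162 / 0.02698 = 0.4307
β_Ivers = 0.02834 / 0.02698 = 1.0504
β_Durant = 0.05423 / 0.02698 = 2.0100
β_Wren = 0.01567 / 0.02698 = 0.5808
β_Norwood = 0.05339 / 0.02698 = 1.9789
β_P = Σ w_i β_i = 0.20×1.3232 + 0.26×0.4307 + 0.07×1.0504 + 0.17×2.0100 + 0.13×0.5808 + 0.17×1.9789 = 1.2038
MRP = 12.83% − 3.57% = 9.26%
E(R_P) = R_f + β_P × MRP = 3.57% + 1.2038 × 9.26% = 14.72%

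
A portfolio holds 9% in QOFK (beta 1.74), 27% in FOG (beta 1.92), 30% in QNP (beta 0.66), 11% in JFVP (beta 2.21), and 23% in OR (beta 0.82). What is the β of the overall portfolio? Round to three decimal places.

1.305

β_P = Σ w_i β_i = 0.09×1.74 + 0.27×1.92 + 0.30×0.66 + 0.11×2.21 + 0.23×0.82 = 1.3047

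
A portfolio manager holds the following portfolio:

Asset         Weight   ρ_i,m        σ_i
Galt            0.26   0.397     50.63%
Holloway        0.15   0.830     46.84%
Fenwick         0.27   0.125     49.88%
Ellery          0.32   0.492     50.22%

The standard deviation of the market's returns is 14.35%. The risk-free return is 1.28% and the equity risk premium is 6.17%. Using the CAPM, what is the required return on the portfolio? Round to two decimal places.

β_Galt = 0.397 × 50.63% / 14.35% = 1.4007
β_Holloway = 0.830 × 46.84% / 14.35% = 2.7092
β_Fenwick = 0.125 × 49.88% / 14.35% = 0.4345
β_Ellery = 0.492 × 50.22% / 14.35% = 1.7218
β_P = Σ w_i β_i = 0.26×1.4007 + 0.15×2.7092 + 0.27×0.4345 + 0.32×1.7218 = 1.4389
E(R_P) = R_f + β_P × MRP = 1.28% + 1.4389 × 6.17% = 10.16%

10.16%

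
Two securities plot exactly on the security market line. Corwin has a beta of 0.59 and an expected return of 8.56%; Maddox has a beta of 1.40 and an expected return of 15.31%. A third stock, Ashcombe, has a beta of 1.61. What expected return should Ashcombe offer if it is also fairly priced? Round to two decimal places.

17.06%

MRP (SML slope) = (15.31% − 8.56%) / (1.40 − 0.59) = 6.75% / 0.81 = 8.3333%
R_f (intercept) = 8.56% − 0.59 × 8.3333% = 3.6434%
E(R_Ashcombe) = R_f + β × MRP = 3.6434% + 1.61 × 8.3333% = 17.06%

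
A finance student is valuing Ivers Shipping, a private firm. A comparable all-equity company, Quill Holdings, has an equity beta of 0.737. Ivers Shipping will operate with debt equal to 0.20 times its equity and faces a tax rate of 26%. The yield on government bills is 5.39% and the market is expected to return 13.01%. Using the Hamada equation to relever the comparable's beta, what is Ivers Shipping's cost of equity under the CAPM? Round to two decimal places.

β_L = β_U × [1 + (1 − t)(D/E)] = 0.737 × [1 + (1 − 0.26) × 0.20]
    = 0.737 × [1 + 0.74 × 0.20] = 0.737 × 1.1480 = 0.8461
MRP = 13.01% − 5.39% = 7.62%
E(R) = R_f + β_L × MRP = 5.39% + 0.8461 × 7.62% = 11.84%

11.84%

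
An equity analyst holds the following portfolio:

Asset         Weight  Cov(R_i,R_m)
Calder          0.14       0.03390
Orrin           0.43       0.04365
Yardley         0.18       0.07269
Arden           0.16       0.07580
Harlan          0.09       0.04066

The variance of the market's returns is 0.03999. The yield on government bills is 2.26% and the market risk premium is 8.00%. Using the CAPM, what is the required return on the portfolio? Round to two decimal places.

β_Calder = 0.03390 / 0.03999 = 0.8477
β_Orrin = 0.04365 / 0.03999 = 1.0915
β_Yardley = 0.07269 / 0.03999 = 1.8177
β_Arden = 0.07580 / 0.03999 = 1.8955
β_Harlan = 0.04066 / 0.03999 = 1.0168
β_P = Σ w_i β_i = 0.14×0.8477 + 0.43×1.0915 + 0.18×1.8177 + 0.16×1.8955 + 0.09×1.0168 = 1.3100
E(R_P) = R_f + β_P × MRP = 2.26% + 1.3100 × 8.00% = 12.74%

12.74%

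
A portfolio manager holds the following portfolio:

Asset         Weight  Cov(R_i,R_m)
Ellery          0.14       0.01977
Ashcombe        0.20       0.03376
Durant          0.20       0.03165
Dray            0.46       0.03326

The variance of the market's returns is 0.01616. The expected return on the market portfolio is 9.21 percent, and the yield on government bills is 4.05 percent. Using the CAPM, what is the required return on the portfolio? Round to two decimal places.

14.00%

β_Ellery = 0.01977 / 0.01616 = 1.2234
β_Ashcombe = 0.03376 / 0.01616 = 2.0891
β_Durant = 0.03165 / 0.01616 = 1.9585
β_Dray = 0.03326 / 0.01616 = 2.0582
β_P = Σ w_i β_i = 0.14×1.2234 + 0.20×2.0891 + 0.20×1.9585 + 0.46×2.0582 = 1.9276
MRP = 9.21% − 4.05% = 5.16%
E(R_P) = R_f + β_P × MRP = 4.05% + 1.9276 × 5.16% = 14.00%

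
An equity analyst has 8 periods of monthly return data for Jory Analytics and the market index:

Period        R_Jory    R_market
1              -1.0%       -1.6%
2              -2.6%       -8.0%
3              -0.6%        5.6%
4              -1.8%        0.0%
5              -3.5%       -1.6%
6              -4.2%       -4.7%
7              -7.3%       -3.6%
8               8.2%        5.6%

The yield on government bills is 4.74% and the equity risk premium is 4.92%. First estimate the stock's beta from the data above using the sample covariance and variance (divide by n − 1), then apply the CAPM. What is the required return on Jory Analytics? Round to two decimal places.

7.95%

Mean R_i = (-1.0 − 2.6 − 0.6 − 1.8 − 3.5 − 4.2 − 7.3 + 8.2) / 8 = -1.6000%
Mean R_m = (-1.6 − 8.0 + 5.6 + 0.0 − 1.6 − 4.7 − 3.6 + 5.6) / 8 = -1.0375%
Σ(R_i − R̄_i)(R_m − R̄_m) = 103.3000  ⇒  Cov = 103.3000 / 7 = 14.7571
Σ(R_m − R̄_m)² = 158.2788  ⇒  Var(R_m) = 158.2788 / 7 = 22.6113
β = Cov / Var(R_m) = 14.7571 / 22.6113 = 0.6526
E(R) = R_f + β × MRP = 4.74% + 0.6526 × 4.92% = 7.95%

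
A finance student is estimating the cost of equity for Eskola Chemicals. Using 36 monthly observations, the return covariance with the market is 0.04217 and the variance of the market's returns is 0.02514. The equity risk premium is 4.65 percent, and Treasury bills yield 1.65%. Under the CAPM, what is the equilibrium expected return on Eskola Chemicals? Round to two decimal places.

9.45%

β = Cov(R_i, R_m) / Var(R_m) = 0.04217 / 0.02514 = 1.6774
E(R) = R_f + β × MRP = 1.65% + 1.6774 × 4.65% = 9.45%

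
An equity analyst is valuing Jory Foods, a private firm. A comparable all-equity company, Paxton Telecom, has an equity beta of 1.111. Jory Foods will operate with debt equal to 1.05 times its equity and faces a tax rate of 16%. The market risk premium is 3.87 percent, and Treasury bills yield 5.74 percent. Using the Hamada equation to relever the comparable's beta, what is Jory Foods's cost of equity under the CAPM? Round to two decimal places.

13.83%

β_L = β_U × [1 + (1 − t)(D/E)] = 1.111 × [1 + (1 − 0.16) × 1.05]
    = 1.111 × [1 + 0.84 × 1.05] = 1.111 × 1.8820 = 2.0909
E(R) = R_f + β_L × MRP = 5.74% + 2.0909 × 3.87% = 13.83%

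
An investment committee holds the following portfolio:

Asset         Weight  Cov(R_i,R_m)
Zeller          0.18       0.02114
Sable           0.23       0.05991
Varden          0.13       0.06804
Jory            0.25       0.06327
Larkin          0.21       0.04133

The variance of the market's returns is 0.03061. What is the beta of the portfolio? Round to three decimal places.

β_Zeller = 0.02114 / 0.03061 = 0.6906
β_Sable = 0.05991 / 0.03061 = 1.9572
β_Varden = 0.06804 / 0.03061 = 2.2228
β_Jory = 0.06327 / 0.03061 = 2.0670
β_Larkin = 0.04133 / 0.03061 = 1.3502
β_P = Σ w_i β_i = 0.18×0.6906 + 0.23×1.9572 + 0.13×2.2228 + 0.25×2.0670 + 0.21×1.3502 = 1.6637

1.664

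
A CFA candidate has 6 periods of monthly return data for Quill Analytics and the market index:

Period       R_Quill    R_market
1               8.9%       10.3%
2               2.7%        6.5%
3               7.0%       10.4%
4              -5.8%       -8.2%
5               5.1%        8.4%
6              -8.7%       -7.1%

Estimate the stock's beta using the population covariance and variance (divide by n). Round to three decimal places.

0.806

Mean R_i = (8.9 + 2.7 + 7.0 − 5.8 + 5.1 − 8.7) / 6 = 1.5333%
Mean R_m = (10.3 + 6.5 + 10.4 − 8.2 + 8.4 − 7.1) / 6 = 3.3833%
Σ(R_i − R̄_i)(R_m − R̄_m) = 303.0633  ⇒  Cov = 303.0633 / 6 = 50.5106
Σ(R_m − R̄_m)² = 376.0283  ⇒  Var(R_m) = 376.0283 / 6 = 62.6714
β = Cov / Var(R_m) = 50.5106 / 62.6714 = 0.8060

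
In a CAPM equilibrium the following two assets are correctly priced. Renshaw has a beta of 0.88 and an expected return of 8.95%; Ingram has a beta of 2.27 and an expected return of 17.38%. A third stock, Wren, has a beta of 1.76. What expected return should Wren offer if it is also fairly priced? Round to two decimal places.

MRP (SML slope) = (17.38% − 8.95%) / (2.27 − 0.88) = 8.43% / 1.39 = 6.0647%
R_f (intercept) = 8.95% − 0.88 × 6.0647% = 3.6131%
E(R_Wren) = R_f + β × MRP = 3.6131% + 1.76 × 6.0647% = 14.29%

14.29%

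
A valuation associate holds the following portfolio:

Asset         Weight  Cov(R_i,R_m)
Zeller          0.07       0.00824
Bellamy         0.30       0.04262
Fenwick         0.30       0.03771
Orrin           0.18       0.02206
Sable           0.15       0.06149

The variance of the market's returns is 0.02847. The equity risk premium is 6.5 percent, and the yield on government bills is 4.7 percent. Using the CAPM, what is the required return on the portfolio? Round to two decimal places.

β_Zeller = 0.00824 / 0.02847 = 0.2894
β_Bellamy = 0.04262 / 0.02847 = 1.4970
β_Fenwick = 0.03771 / 0.02847 = 1.3246
β_Orrin = 0.02206 / 0.02847 = 0.7749
β_Sable = 0.06149 / 0.02847 = 2.1598
β_P = Σ w_i β_i = 0.07×0.2894 + 0.30×1.4970 + 0.30×1.3246 + 0.18×0.7749 + 0.15×2.1598 = 1.3302
E(R_P) = R_f + β_P × MRP = 4.7% + 1.3302 × 6.5% = 13.35%

13.35%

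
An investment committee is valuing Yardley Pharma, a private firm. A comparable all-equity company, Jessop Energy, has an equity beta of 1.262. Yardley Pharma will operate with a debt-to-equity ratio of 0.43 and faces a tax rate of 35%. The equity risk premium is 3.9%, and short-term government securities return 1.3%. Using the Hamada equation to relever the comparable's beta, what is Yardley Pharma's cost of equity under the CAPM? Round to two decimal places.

7.60%

β_L = β_U × [1 + (1 − t)(D/E)] = 1.262 × [1 + (1 − 0.35) × 0.43]
    = 1.262 × [1 + 0.65 × 0.43] = 1.262 × 1.2795 = 1.6147
E(R) = R_f + β_L × MRP = 1.3% + 1.6147 × 3.9% = 7.60%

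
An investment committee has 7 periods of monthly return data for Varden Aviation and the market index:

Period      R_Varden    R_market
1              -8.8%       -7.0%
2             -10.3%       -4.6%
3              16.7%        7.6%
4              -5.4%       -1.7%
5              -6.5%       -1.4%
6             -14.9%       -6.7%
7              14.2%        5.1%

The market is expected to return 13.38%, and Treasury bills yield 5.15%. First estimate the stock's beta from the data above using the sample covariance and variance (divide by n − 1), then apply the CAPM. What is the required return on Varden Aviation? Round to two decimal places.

Mean R_i = (-8.8 − 10.3 + 16.7 − 5.4 − 6.5 − 14.9 + 14.2) / 7 = -2.1429%
Mean R_m = (-7.0 − 4.6 + 7.6 − 1.7 − 1.4 − 6.7 + 5.1) / 7 = -1.2429%
Σ(R_i − R̄_i)(R_m − R̄_m) = 407.7871  ⇒  Cov = 407.7871 / 6 = 67.9645
Σ(R_m − R̄_m)² = 192.8571  ⇒  Var(R_m) = 192.8571 / 6 = 32.1429
β = Cov / Var(R_m) = 67.9645 / 32.1429 = 2.1144
MRP = 13.38% − 5.15% = 8.23%
E(R) = R_f + β × MRP = 5.15% + 2.1144 × 8.23% = 22.55%

22.55%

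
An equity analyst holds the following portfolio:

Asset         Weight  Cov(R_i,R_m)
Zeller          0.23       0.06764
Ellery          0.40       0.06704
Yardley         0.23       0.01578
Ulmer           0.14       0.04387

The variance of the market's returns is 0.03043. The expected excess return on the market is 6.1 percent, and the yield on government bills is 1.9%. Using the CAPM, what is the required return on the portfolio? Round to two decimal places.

12.35%

β_Zeller = 0.06764 / 0.03043 = 2.2228
β_Ellery = 0.06704 / 0.03043 = 2.2031
β_Yardley = 0.01578 / 0.03043 = 0.5186
β_Ulmer = 0.04387 / 0.03043 = 1.4417
β_P = Σ w_i β_i = 0.23×2.2228 + 0.40×2.2031 + 0.23×0.5186 + 0.14×1.4417 = 1.7136
E(R_P) = R_f + β_P × MRP = 1.9% + 1.7136 × 6.1% = 12.35%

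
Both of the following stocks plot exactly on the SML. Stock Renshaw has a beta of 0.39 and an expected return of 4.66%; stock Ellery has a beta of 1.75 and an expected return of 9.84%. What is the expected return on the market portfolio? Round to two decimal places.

6.98%

Both satisfy E(R) = R_f + β·MRP, so the slope of the SML is
MRP = (9.84% − 4.66%) / (1.75 − 0.39) = 5.18% / 1.36 = 3.8088%
R_f = E(R_Renshaw) − β_Renshaw·MRP = 4.66% − 0.39 × 3.8088% = 3.1746%
E(R_m) = R_f + MRP = 3.1746% + 3.8088% = 6.98%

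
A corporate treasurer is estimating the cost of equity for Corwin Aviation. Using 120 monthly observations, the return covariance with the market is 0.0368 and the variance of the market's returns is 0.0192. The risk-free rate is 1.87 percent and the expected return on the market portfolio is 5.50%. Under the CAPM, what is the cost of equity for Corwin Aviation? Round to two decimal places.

β = Cov(R_i, R_m) / Var(R_m) = 0.0368 / 0.0192 = 1.9167
MRP = 5.50% − 1.87% = 3.63%
E(R) = R_f + β × MRP = 1.87% + 1.9167 × 3.63% = 8.83%

8.83%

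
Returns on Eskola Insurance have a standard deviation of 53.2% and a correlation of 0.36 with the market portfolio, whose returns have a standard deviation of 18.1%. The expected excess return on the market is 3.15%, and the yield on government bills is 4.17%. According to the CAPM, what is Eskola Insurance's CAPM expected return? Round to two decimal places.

7.50%

β = ρ × σ_i / σ_m = 0.36 × 53.2% / 18.1% = 1.0581
E(R) = 4.17% + 1.0581 × 3.15% = 7.50%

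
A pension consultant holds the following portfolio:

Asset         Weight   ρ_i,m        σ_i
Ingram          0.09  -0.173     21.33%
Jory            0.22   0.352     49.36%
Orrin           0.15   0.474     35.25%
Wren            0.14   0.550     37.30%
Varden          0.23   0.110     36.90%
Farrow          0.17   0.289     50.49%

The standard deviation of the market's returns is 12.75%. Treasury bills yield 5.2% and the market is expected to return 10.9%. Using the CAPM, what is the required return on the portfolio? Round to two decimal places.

β_Ingram = -0.173 × 21.33% / 12.75% = -0.2894
β_Jory = 0.352 × 49.36% / 12.75% = 1.3627
β_Orrin = 0.474 × 35.25% / 12.75% = 1.3105
β_Wren = 0.550 × 37.30% / 12.75% = 1.6090
β_Varden = 0.110 × 36.90% / 12.75% = 0.3184
β_Farrow = 0.289 × 50.49% / 12.75% = 1.1444
β_P = Σ w_i β_i = 0.09×-0.2894 + 0.22×1.3627 + 0.15×1.3105 + 0.14×1.6090 + 0.23×0.3184 + 0.17×1.1444 = 0.9634
MRP = 10.9% − 5.2% = 5.70%
E(R_P) = R_f + β_P × MRP = 5.2% + 0.9634 × 5.7% = 10.69%

10.69%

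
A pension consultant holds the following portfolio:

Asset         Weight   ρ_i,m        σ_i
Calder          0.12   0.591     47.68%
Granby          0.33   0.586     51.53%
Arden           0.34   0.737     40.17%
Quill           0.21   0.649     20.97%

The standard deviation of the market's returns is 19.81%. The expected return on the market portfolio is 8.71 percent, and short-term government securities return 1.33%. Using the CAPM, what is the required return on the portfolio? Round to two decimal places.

11.12%

β_Calder = 0.591 × 47.68% / 19.81% = 1.4225
β_Granby = 0.586 × 51.53% / 19.81% = 1.5243
β_Arden = 0.737 × 40.17% / 19.81% = 1.4945
β_Quill = 0.649 × 20.97% / 19.81% = 0.6870
β_P = Σ w_i β_i = 0.12×1.4225 + 0.33×1.5243 + 0.34×1.4945 + 0.21×0.6870 = 1.3261
MRP = 8.71% − 1.33% = 7.38%
E(R_P) = R_f + β_P × MRP = 1.33% + 1.3261 × 7.38% = 11.12%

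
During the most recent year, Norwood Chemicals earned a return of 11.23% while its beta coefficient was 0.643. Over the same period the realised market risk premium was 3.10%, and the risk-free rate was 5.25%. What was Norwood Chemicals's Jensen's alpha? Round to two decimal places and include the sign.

CAPM benchmark = R_f + β(R_m − R_f) = 5.25% + 0.643 × 3.10% = 7.24330%
α = actual − benchmark = 11.23% − 7.24330% = +3.99%

+3.99%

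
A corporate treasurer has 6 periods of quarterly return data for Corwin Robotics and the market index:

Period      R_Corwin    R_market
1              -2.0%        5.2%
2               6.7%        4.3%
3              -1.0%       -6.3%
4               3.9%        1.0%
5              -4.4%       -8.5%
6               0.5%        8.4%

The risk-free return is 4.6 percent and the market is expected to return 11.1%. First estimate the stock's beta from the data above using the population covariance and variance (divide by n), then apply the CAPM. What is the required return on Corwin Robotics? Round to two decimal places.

6.54%

Mean R_i = (-2.0 + 6.7 − 1.0 + 3.9 − 4.4 + 0.5) / 6 = 0.6167%
Mean R_m = (5.2 + 4.3 − 6.3 + 1.0 − 8.5 + 8.4) / 6 = 0.6833%
Σ(R_i − R̄_i)(R_m − R̄_m) = 67.6817  ⇒  Cov = 67.6817 / 6 = 11.2803
Σ(R_m − R̄_m)² = 226.2283  ⇒  Var(R_m) = 226.2283 / 6 = 37.7047
β = Cov / Var(R_m) = 11.2803 / 37.7047 = 0.2992
MRP = 11.1% − 4.6% = 6.50%
E(R) = R_f + β × MRP = 4.6% + 0.2992 × 6.5% = 6.54%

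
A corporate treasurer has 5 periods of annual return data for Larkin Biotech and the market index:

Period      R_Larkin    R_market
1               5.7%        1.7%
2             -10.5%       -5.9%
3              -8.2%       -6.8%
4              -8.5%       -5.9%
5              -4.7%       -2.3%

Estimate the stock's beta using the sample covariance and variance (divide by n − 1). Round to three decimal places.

Mean R_i = (5.7 − 10.5 − 8.2 − 8.5 − 4.7) / 5 = -5.2400%
Mean R_m = (1.7 − 5.9 − 6.8 − 5.9 − 2.3) / 5 = -3.8400%
Σ(R_i − R̄_i)(R_m − R̄_m) = 87.7520  ⇒  Cov = 87.7520 / 4 = 21.9380
Σ(R_m − R̄_m)² = 50.3120  ⇒  Var(R_m) = 50.3120 / 4 = 12.5780
β = Cov / Var(R_m) = 21.9380 / 12.5780 = 1.7442

1.744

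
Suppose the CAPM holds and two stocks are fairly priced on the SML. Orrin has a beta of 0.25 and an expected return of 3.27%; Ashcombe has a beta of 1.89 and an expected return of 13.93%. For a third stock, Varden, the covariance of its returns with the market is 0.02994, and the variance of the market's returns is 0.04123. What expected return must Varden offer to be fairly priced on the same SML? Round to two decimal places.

MRP = (13.93% − 3.27%) / (1.89 − 0.25) = 6.5000%
R_f = 3.27% − 0.25 × 6.5000% = 1.6450%
β_Varden = Cov / Var(R_m) = 0.02994 / 0.04123 = 0.7262
E(R_Varden) = R_f + β × MRP = 1.6450% + 0.7262 × 6.5000% = 6.37%

6.37%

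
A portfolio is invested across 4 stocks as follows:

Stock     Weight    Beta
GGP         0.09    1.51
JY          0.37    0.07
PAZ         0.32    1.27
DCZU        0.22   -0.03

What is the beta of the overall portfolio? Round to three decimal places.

0.562

β_P = Σ w_i β_i = 0.09×1.51 + 0.37×0.07 + 0.32×1.27 + 0.22×-0.03 = 0.5616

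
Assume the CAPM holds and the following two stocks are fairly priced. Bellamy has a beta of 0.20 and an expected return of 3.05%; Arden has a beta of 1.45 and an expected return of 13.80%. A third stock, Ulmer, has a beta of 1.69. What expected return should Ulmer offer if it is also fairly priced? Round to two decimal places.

MRP (SML slope) = (13.80% − 3.05%) / (1.45 − 0.20) = 10.75% / 1.25 = 8.6000%
R_f (intercept) = 3.05% − 0.20 × 8.6000% = 1.3300%
E(R_Ulmer) = R_f + β × MRP = 1.3300% + 1.69 × 8.6000% = 15.86%

15.86%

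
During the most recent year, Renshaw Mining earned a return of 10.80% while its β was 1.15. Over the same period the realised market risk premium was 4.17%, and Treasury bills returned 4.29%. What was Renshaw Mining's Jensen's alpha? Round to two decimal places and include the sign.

+1.71%

CAPM benchmark = R_f + β(R_m − R_f) = 4.29% + 1.15 × 4.17% = 9.0855%
α = actual − benchmark = 10.80% − 9.0855% = +1.71%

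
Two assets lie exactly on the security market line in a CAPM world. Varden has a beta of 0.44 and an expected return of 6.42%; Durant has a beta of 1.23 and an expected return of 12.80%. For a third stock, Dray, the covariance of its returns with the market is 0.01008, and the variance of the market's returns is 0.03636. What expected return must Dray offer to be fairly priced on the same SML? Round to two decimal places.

MRP = (12.80% − 6.42%) / (1.23 − 0.44) = 8.0759%
R_f = 6.42% − 0.44 × 8.0759% = 2.8666%
β_Dray = Cov / Var(R_m) = 0.01008 / 0.03636 = 0.2772
E(R_Dray) = R_f + β × MRP = 2.8666% + 0.2772 × 8.0759% = 5.11%

5.11%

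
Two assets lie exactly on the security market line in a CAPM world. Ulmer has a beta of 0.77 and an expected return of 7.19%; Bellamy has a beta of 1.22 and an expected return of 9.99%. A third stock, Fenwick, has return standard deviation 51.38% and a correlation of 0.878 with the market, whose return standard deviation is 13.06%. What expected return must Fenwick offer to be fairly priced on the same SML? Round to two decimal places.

23.89%

MRP = (9.99% − 7.19%) / (1.22 − 0.77) = 6.2222%
R_f = 7.19% − 0.77 × 6.2222% = 2.3989%
β_Fenwick = ρ·σ_i/σ_m = 0.878 × 51.38 / 13.06 = 3.4542
E(R_Fenwick) = R_f + β × MRP = 2.3989% + 3.4542 × 6.2222% = 23.89%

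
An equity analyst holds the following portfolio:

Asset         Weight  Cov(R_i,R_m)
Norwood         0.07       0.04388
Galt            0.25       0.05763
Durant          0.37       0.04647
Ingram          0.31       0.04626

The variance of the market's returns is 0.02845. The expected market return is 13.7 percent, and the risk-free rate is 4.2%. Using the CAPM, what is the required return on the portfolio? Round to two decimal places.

20.57%

β_Norwood = 0.04388 / 0.02845 = 1.5424
β_Galt = 0.05763 / 0.02845 = 2.0257
β_Durant = 0.04647 / 0.02845 = 1.6334
β_Ingram = 0.04626 / 0.02845 = 1.6260
β_P = Σ w_i β_i = 0.07×1.5424 + 0.25×2.0257 + 0.37×1.6334 + 0.31×1.6260 = 1.7228
MRP = 13.7% − 4.2% = 9.50%
E(R_P) = R_f + β_P × MRP = 4.2% + 1.7228 × 9.5% = 20.57%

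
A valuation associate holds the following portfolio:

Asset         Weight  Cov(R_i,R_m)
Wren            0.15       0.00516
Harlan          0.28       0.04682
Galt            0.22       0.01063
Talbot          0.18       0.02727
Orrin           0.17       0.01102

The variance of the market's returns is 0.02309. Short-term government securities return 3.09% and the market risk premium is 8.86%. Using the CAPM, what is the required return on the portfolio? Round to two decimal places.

β_Wren = 0.00516 / 0.02309 = 0.2235
β_Harlan = 0.04682 / 0.02309 = 2.0277
β_Galt = 0.01063 / 0.02309 = 0.4604
β_Talbot = 0.02727 / 0.02309 = 1.1810
β_Orrin = 0.01102 / 0.02309 = 0.4773
β_P = Σ w_i β_i = 0.15×0.2235 + 0.28×2.0277 + 0.22×0.4604 + 0.18×1.1810 + 0.17×0.4773 = 0.9963
E(R_P) = R_f + β_P × MRP = 3.09% + 0.9963 × 8.86% = 11.92%

11.92%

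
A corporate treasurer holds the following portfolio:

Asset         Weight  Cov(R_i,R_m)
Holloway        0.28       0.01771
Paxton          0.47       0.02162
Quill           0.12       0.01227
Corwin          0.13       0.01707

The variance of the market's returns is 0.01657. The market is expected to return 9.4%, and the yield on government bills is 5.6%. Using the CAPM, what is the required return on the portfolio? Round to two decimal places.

9.91%

β_Holloway = 0.01771 / 0.01657 = 1.0688
β_Paxton = 0.02162 / 0.01657 = 1.3048
β_Quill = 0.01227 / 0.01657 = 0.7405
β_Corwin = 0.01707 / 0.01657 = 1.0302
β_P = Σ w_i β_i = 0.28×1.0688 + 0.47×1.3048 + 0.12×0.7405 + 0.13×1.0302 = 1.1353
MRP = 9.4% − 5.6% = 3.80%
E(R_P) = R_f + β_P × MRP = 5.6% + 1.1353 × 3.8% = 9.91%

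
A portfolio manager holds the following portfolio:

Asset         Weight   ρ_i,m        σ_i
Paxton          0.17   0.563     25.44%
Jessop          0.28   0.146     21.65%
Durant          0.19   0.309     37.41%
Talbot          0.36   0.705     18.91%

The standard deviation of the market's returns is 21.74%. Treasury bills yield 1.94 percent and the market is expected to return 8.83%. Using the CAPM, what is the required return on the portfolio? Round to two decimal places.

5.21%

β_Paxton = 0.563 × 25.44% / 21.74% = 0.6588
β_Jessop = 0.146 × 21.65% / 21.74% = 0.1454
β_Durant = 0.309 × 37.41% / 21.74% = 0.5317
β_Talbot = 0.705 × 18.91% / 21.74% = 0.6132
β_P = Σ w_i β_i = 0.17×0.6588 + 0.28×0.1454 + 0.19×0.5317 + 0.36×0.6132 = 0.4745
MRP = 8.83% − 1.94% = 6.89%
E(R_P) = R_f + β_P × MRP = 1.94% + 0.4745 × 6.89% = 5.21%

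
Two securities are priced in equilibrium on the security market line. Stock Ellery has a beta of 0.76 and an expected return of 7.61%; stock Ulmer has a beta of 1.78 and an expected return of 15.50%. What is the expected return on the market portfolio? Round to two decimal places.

Both satisfy E(R) = R_f + β·MRP, so the slope of the SML is
MRP = (15.50% − 7.61%) / (1.78 − 0.76) = 7.89% / 1.02 = 7.7353%
R_f = E(R_Ellery) − β_Ellery·MRP = 7.61% − 0.76 × 7.7353% = 1.7312%
E(R_m) = R_f + MRP = 1.7312% + 7.7353% = 9.47%

9.47%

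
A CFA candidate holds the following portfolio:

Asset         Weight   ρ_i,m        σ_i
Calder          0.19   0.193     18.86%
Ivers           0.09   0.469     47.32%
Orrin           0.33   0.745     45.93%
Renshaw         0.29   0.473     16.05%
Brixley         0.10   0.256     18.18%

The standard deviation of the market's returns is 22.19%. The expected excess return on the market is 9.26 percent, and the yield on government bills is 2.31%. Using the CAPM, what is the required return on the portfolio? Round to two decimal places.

9.26%

β_Calder = 0.193 × 18.86% / 22.19% = 0.1640
β_Ivers = 0.469 × 47.32% / 22.19% = 1.0001
β_Orrin = 0.745 × 45.93% / 22.19% = 1.5420
β_Renshaw = 0.473 × 16.05% / 22.19% = 0.3421
β_Brixley = 0.256 × 18.18% / 22.19% = 0.2097
β_P = Σ w_i β_i = 0.19×0.1640 + 0.09×1.0001 + 0.33×1.5420 + 0.29×0.3421 + 0.10×0.2097 = 0.7502
E(R_P) = R_f + β_P × MRP = 2.31% + 0.7502 × 9.26% = 9.26%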